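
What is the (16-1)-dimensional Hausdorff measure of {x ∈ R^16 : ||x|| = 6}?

The surface area of an n-ball is 2π^(n/2) r^(n-1) / Γ(n/2). For n=16, r=6: 6530347008·π^8/35 ≈ 1.77038e+12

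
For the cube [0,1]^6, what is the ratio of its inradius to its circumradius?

Ratio = (s/2)/(s√6/2) = 6^(-1/2) ≈ 0.408248.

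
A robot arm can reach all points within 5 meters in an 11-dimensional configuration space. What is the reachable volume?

Volume = π^{11/2}·(5)^11/Γ(13/2) = 625000000·π^5/2079 ≈ 9.19973e+07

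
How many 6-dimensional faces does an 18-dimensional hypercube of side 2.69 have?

Choose 6 of 18 axes to span the face (C(18,6) = 18564 ways), then fix each of the remaining 12 coordinates at one of its two extreme values (2^12 = 4096 ways): 18564·4096 = 76038144.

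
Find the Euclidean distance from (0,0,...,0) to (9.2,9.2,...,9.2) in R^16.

||(9.2,9.2,...,9.2)|| = √(16)·9.2 = 36.8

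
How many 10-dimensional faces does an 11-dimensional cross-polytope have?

An n-cross-polytope has 2^(k+1)·C(n,k+1) k-faces. Here 2^11·C(11,11) = 2048·1 = 2048.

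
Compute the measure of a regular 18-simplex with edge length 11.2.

For a regular n-simplex with edge a, V = (a^n / n!)·√((n+1)/2^n). With a=11.2, n=18: V ≈ 10.2256.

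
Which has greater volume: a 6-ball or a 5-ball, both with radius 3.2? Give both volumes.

V_6(3.2) ≈ 5548.79. V_5(3.2) ≈ 1766.23. The 6-ball is larger.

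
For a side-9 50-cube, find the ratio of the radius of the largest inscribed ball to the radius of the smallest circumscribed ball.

For an n-cube of any side s, the inradius is s/2 and the circumradius is s√n/2, so the ratio is 1/√50 ≈ 0.141421.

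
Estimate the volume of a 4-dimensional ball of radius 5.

Volume = π^{4/2}·(5)^4/Γ(3) = 625·π^2/2 ≈ 3084.25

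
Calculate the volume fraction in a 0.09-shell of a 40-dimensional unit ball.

1 - (1-0.09)^40 ≈ 0.977004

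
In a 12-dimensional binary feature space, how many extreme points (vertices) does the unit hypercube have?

Number of vertices = 2^12 = 4096.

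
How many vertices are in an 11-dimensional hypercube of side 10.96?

Choose 0 of 11 axes to span the face (C(11,0) = 1 way), then fix each of the remaining 11 coordinates at one of its two extreme values (2^11 = 2048 ways): 1·2048 = 2048.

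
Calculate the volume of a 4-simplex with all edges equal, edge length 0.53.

V_4 = √(5) · 0.53^4 / (4! · 2^(4/2)) ≈ 0.00183788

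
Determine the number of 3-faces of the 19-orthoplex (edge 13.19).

Each 3-face is the convex hull of 4 vertices, one chosen as ±e_i from each of 4 distinct axes: 2^4·C(19,4) = 62016.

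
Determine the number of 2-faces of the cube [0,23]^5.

Choose 2 of 5 axes to span the face (C(5,2) = 10 ways), then fix each of the remaining 3 coordinates at one of its two extreme values (2^3 = 8 ways): 10·8 = 80.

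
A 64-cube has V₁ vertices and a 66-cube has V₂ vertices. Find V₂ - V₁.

V₁ = 2^64 = 18446744073709551616. V₂ = 2^66 = 73786976294838206464. V₂ - V₁ = 55340232221128654848.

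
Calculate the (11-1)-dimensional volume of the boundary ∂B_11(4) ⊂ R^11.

S = n·V_n(r)/r = 11·V_11(4)/4 (volume-to-surface relation), giving 67108864·π^5/945 ≈ 2.17319e+07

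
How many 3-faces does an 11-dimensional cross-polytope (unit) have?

Number of 3-faces = 2^(3+1) · C(11,3+1) = 16 · 330 = 5280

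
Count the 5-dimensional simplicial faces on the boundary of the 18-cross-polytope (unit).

Number of 5-faces = 2^(5+1) · C(18,5+1) = 64 · 18564 = 1188096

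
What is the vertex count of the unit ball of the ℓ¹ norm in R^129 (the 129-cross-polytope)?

An n-cross-polytope has 2n vertices; here n = 129, giving 258.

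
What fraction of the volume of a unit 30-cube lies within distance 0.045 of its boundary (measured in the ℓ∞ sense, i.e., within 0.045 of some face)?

1 - (1 - 2·0.045)^30 = 1 - 0.91^30 ≈ 0.940947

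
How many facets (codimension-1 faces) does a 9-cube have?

Number of 8-faces = C(9,8) · 2^(9-8) = 9 · 2 = 18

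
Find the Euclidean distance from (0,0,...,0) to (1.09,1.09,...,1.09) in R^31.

Diagonal = √31 · 1.09 ≈ 6.06886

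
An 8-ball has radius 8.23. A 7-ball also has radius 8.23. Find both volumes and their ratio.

V_8(8.23) ≈ 8.54254e+07. V_7(8.23) ≈ 1.20831e+07. Ratio V_8/V_7 ≈ 7.07.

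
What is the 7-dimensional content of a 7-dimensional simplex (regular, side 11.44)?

V_7 = √(8) · 11.44^7 / (7! · 2^(7/2)) ≈ 1272.01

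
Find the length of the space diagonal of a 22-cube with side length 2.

The space diagonal of an n-cube of side s is s√n. Here 2·√22 ≈ 9.38083.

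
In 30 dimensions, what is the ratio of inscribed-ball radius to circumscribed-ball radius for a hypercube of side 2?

r_in = 2/2 (half the side); r_out = 2√30/2 (half the diagonal). Ratio = 1/√30 ≈ 0.182574.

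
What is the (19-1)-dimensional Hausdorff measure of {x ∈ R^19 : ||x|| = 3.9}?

|∂B_19(3.9)| ≈ 3.85926e+10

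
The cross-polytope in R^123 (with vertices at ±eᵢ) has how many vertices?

An n-cross-polytope has 2n vertices; here n = 123, giving 246.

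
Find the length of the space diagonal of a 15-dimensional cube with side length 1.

The space diagonal of an n-cube of side s is s√n. Here 1·√15 ≈ 3.87298.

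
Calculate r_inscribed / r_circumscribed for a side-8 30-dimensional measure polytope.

r_in / r_out = (8/2) / (8√30/2) = 1/√30 ≈ 0.182574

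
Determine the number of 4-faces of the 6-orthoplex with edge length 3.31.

An n-cross-polytope has 2^(k+1)·C(n,k+1) k-faces. Here 2^5·C(6,5) = 32·6 = 192.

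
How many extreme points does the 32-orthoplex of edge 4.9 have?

The 32-dimensional cross-polytope has 2n = 2·32 = 64 vertices.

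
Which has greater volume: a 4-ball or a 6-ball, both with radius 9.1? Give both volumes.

V_4(9.1) ≈ 33840.4. V_6(9.1) ≈ 2.93459e+06. The 6-ball is larger.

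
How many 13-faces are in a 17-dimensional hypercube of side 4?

An n-cube has C(n,k)·2^(n-k) k-faces. Here C(17,13)·2^4 = 2380·16 = 38080.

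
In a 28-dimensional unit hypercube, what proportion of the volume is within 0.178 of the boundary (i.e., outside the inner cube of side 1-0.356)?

1 - (1 - 2·0.178)^28 = 1 - 0.644^28 ≈ 0.9999955454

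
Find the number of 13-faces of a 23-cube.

Number of 13-faces = C(23,13) · 2^(23-13) = 1144066 · 1024 = 1171523584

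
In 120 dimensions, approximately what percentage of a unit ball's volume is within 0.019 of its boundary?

1 - (1-0.019)^120 ≈ 0.899935 ≈ 89.99%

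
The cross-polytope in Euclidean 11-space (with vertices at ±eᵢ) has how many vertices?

The vertices are ±e_1, ..., ±e_11, so there are 2·11 = 22.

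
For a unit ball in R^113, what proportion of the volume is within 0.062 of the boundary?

1 - (1-0.062)^113 ≈ 0.999277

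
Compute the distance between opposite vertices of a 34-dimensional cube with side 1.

Diagonal = √34 · 1 ≈ 5.83095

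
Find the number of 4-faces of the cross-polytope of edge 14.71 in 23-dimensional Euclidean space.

An n-cross-polytope has 2^(k+1)·C(n,k+1) k-faces. Here 2^5·C(23,5) = 32·33649 = 1076768.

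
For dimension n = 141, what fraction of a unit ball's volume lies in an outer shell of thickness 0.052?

1 - (1-0.052)^141 ≈ 0.999463 ≈ 99.95%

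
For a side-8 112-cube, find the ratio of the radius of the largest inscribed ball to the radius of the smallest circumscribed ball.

For an n-cube of any side s, the inradius is s/2 and the circumradius is s√n/2, so the ratio is 1/√112 ≈ 0.0944911.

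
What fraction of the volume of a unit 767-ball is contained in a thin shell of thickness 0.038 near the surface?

V(inner)/V(outer) = ((1-0.038)/1)^767 ≈ 1.245e-13, so the shell fraction is 1 - 1.245e-13.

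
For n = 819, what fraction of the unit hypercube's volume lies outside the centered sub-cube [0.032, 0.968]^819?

1 - (1 - 2·0.032)^819 = 1 - 0.936^819 ≈ 1 - 2.985e-24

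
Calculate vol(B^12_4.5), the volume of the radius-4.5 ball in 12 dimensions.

Volume = π^{12/2}·(4.5)^12/Γ(7) = 31381059609·π^6/327680 ≈ 9.20697e+07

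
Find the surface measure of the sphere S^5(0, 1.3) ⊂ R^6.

|∂B_6(1.3)| ≈ 115.124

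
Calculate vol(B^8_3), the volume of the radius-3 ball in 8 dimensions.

V_8(3) = π^(8/2) · (3)^8 / Γ(8/2 + 1) = 2187·π^4/8 ≈ 26629.2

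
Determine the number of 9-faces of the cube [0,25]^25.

Number of 9-faces = C(25,9) · 2^(25-9) = 2042975 · 65536 = 133888409600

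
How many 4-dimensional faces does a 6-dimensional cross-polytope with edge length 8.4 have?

Number of 4-faces = 2^(4+1) · C(6,4+1) = 32 · 6 = 192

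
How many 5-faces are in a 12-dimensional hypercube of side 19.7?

f_5(12-cube) = (12 choose 5) · 2^7 = 101376.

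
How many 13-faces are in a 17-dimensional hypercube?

Choose 13 of 17 axes to span the face (C(17,13) = 2380 ways), then fix each of the remaining 4 coordinates at one of its two extreme values (2^4 = 16 ways): 2380·16 = 38080.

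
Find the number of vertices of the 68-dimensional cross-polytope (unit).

The vertices are ±e_1, ..., ±e_68, so there are 2·68 = 136.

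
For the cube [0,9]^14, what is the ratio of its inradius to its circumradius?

For an n-cube of any side s, the inradius is s/2 and the circumradius is s√n/2, so the ratio is 1/√14 ≈ 0.267261.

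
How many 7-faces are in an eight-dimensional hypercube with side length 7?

f_7(8-cube) = (8 choose 7) · 2^1 = 16.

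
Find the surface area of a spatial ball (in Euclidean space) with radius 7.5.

S = n·V_n(r)/r = 3·V_3(7.5)/7.5 (volume-to-surface relation), giving 4πr² = 4π·(7.5)² ≈ 706.858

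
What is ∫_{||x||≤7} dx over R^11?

V = 18078415936·π^5/1485 ≈ 3.72549e+09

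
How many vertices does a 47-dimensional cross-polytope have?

The 47-dimensional cross-polytope has 2n = 2·47 = 94 vertices.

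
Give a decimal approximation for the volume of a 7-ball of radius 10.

V = 32000000·π^3/21 ≈ 4.72477e+07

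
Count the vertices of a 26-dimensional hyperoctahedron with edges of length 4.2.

Number of vertices = 2n = 52.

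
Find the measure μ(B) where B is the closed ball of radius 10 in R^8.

V = 12500000·π^4/3 ≈ 4.05871e+08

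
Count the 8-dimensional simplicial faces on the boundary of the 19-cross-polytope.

f_8(19-orthoplex) = 2^9 · (19 choose 9) = 47297536.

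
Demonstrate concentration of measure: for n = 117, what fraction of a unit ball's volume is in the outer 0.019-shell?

1 - (1-0.019)^117 ≈ 0.894008 ≈ 89.40%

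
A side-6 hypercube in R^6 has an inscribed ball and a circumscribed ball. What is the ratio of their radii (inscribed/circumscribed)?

For an n-cube of any side s, the inradius is s/2 and the circumradius is s√n/2, so the ratio is 1/√6 ≈ 0.408248.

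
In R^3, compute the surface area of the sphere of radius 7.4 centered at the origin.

|∂B_3(7.4)| = 4πr² = 4π·(7.4)² ≈ 688.134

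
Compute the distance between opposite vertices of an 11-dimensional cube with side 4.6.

||(4.6,4.6,...,4.6)|| = √(11)·4.6 ≈ 15.2565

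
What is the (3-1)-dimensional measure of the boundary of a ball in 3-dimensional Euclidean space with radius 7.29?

S = n·V_n(r)/r = 3·V_3(7.29)/7.29 (volume-to-surface relation), giving 4πr² = 4π·(7.29)² ≈ 667.828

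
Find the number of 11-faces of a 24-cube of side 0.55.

Number of 11-faces = C(24,11) · 2^(24-11) = 2496144 · 8192 = 20448411648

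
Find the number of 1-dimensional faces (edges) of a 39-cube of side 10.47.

An n-cube has n·2^(n-1) edges. With n = 39: 39·274877906944 = 10720238370816.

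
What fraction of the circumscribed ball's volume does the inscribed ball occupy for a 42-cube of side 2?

V_in / V_out = (r_in/r_out)^42 = (1/√42)^42 = 42^(-42/2) ≈ 8.1614e-35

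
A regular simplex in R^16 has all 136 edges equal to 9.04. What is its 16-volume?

Volume = 9.04^16 · √(17/2^16) / 16! ≈ 1.5313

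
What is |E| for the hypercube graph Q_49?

The 49-cube has n·2^(n-1) = 49·2^48 = 49·281474976710656 = 13792273858822144 edges.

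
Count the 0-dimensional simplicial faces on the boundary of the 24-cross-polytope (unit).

Each 0-face is the convex hull of 1 vertex, one chosen as ±e_i from each of 1 distinct axis: 2^1·C(24,1) = 48.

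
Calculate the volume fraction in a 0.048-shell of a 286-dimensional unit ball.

1 - (1-0.048)^286 ≈ 0.9999992235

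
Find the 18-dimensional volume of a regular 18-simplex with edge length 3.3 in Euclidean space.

For a regular n-simplex with edge a, V = (a^n / n!)·√((n+1)/2^n). With a=3.3, n=18: V ≈ 2.86429e-09.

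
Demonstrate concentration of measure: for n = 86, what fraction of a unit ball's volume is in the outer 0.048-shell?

1 - (1-0.048)^86 ≈ 0.985453 ≈ 98.55%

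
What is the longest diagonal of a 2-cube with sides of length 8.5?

Diagonal = √2 · 8.5 ≈ 12.0208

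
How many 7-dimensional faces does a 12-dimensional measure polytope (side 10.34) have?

Choose 7 of 12 axes to span the face (C(12,7) = 792 ways), then fix each of the remaining 5 coordinates at one of its two extreme values (2^5 = 32 ways): 792·32 = 25344.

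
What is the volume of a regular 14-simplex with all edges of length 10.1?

V = (10.1^14 / 14!) · √((14+1) / 2^14) ≈ 39.8957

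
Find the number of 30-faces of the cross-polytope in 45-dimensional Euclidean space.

Each 30-face is the convex hull of 31 vertices, one chosen as ±e_i from each of 31 distinct axes: 2^31·C(45,31) = 358353463146530734080.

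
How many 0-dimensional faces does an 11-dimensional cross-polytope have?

Number of 0-faces = 2^(0+1) · C(11,0+1) = 2 · 11 = 22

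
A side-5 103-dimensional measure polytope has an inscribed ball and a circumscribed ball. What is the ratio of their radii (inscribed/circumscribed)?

r_in = 5/2 (half the side); r_out = 5√103/2 (half the diagonal). Ratio = 1/√103 ≈ 0.0985329.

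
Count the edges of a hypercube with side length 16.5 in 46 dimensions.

Each of the 2^46 = 70368744177664 vertices has degree 46; total edges = 46·2^46/2 = 1618481116086272.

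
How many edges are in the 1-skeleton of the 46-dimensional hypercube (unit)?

Each of the 2^46 = 70368744177664 vertices has degree 46; total edges = 46·2^46/2 = 1618481116086272.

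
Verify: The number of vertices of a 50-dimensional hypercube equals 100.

False. The 50-cube has 2^50 = 1125899906842624 vertices.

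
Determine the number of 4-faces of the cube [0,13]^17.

Choose 4 of 17 axes to span the face (C(17,4) = 2380 ways), then fix each of the remaining 13 coordinates at one of its two extreme values (2^13 = 8192 ways): 2380·8192 = 19496960.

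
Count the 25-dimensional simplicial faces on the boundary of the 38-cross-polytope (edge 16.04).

Number of 25-faces = 2^(25+1) · C(38,25+1) = 67108864 · 2707475148 = 181695581490511872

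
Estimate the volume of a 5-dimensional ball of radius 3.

The n-ball volume is π^(n/2)·r^n/Γ(n/2+1). With n=5, r=3: V = 648·π^2/5 ≈ 1279.1.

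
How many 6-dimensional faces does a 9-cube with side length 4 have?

f_6(9-cube) = (9 choose 6) · 2^3 = 672.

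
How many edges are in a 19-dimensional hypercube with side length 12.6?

Number of 1-faces = C(19,1) · 2^(19-1) = 19 · 262144 = 4980736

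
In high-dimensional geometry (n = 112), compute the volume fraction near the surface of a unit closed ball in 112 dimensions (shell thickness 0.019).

1 - (1-0.019)^112 ≈ 0.883338 ≈ 88.33%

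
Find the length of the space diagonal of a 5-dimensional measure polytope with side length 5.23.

||(5.23,5.23,...,5.23)|| = √(5)·5.23 ≈ 11.6946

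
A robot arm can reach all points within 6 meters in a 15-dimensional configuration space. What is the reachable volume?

V_15(6) = π^(15/2) · (6)^15 / Γ(15/2 + 1) = 1486016741376·π^7/25025 ≈ 1.79349e+11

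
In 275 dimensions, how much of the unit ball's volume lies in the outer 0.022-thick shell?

1 - (1-0.022)^275 ≈ 0.997796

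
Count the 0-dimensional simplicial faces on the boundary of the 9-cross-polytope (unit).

Number of 0-faces = 2^(0+1) · C(9,0+1) = 2 · 9 = 18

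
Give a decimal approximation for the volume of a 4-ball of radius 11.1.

V_4(11.1) = π^(4/2) · (11.1)^4 / Γ(4/2 + 1) ≈ 74913.8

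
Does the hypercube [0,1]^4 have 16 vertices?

True. The 4-cube has 2^4 = 16 vertices.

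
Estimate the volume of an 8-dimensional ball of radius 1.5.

Volume = π^{8/2}·(1.5)^8/Γ(5) = 2187·π^4/2048 ≈ 104.02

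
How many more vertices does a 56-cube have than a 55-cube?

The 56-cube has 2^56 = 72057594037927936 vertices. The 55-cube has 2^55 = 36028797018963968 vertices. Difference: 72057594037927936 - 36028797018963968 = 36028797018963968.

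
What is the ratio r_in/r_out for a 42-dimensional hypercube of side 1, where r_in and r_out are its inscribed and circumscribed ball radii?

r_in = 1/2 (half the side); r_out = 1√42/2 (half the diagonal). Ratio = 1/√42 ≈ 0.154303.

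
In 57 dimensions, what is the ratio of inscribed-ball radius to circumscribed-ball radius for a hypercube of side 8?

r_in / r_out = (8/2) / (8√57/2) = 1/√57 ≈ 0.132453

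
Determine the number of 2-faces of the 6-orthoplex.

f_2(6-orthoplex) = 2^3 · (6 choose 3) = 160.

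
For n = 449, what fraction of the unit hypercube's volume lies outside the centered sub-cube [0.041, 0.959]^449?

Shell fraction = 1 - (1-0.082)^449 ≈ 1 - 2.072e-17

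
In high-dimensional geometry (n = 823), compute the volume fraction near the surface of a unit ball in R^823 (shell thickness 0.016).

1 - (1-0.016)^823 ≈ 0.9999982822 ≈ 99.999828%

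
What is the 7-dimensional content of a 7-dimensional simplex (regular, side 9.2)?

Volume = 9.2^7 · √(8/2^7) / 7! ≈ 276.71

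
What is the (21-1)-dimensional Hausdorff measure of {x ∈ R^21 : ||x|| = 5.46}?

S = n·V_n(r)/r = 21·V_21(5.46)/5.46 (volume-to-surface relation), giving 1.62413e+14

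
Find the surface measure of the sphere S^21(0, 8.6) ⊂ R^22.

S = n·V_n(r)/r = 22·V_22(8.6)/8.6 (volume-to-surface relation), giving 6.82941e+18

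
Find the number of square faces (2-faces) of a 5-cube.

Choose 2 of 5 axes to span the face (C(5,2) = 10 ways), then fix each of the remaining 3 coordinates at one of its two extreme values (2^3 = 8 ways): 10·8 = 80.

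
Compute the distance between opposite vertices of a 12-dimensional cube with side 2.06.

Diagonal = √12 · 2.06 ≈ 7.13605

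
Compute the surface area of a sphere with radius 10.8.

|∂B_3(10.8)| = 4πr² = 4π·(10.8)² ≈ 1465.74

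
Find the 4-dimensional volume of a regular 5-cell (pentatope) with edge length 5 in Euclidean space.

Volume = 5^4 · √(5/2^4) / 4! ≈ 14.5577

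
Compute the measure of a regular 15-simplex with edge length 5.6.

For a regular n-simplex with edge a, V = (a^n / n!)·√((n+1)/2^n). With a=5.6, n=15: V ≈ 0.00282264.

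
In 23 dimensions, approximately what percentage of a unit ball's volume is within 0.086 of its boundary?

1 - (1-0.086)^23 ≈ 0.873596 ≈ 87.36%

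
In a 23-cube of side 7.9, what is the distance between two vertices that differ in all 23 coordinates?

d = √(7.9² + 7.9² + ... + 7.9²) [23 terms] = √(23·7.9²) = 7.9√23 ≈ 37.8871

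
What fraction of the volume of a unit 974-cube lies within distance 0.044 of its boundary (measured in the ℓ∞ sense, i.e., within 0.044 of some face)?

The inner cube has side 1-2·0.044 = 0.912 and volume (0.912)^974 ≈ 1.084e-39, so the shell holds 1 - 1.084e-39 of the volume.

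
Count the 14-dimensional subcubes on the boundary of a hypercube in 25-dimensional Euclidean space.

An n-cube has C(n,k)·2^(n-k) k-faces. Here C(25,14)·2^11 = 4457400·2048 = 9128755200.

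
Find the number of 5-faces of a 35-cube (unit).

An n-cube has C(n,k)·2^(n-k) k-faces. Here C(35,5)·2^30 = 324632·1073741824 = 348570955808768.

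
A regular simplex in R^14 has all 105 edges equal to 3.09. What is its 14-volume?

For a regular n-simplex with edge a, V = (a^n / n!)·√((n+1)/2^n). With a=3.09, n=14: V ≈ 2.511e-06.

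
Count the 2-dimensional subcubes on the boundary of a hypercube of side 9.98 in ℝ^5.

Number of 2-faces = C(5,2) · 2^(5-2) = 10 · 8 = 80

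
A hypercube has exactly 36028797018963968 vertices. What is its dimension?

The n-cube has 2^n vertices, and 36028797018963968 = 2^55, so n = 55.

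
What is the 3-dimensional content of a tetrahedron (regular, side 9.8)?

Volume = (√2/12) · 9.8³ = 110.921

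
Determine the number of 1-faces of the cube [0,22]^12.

f_1(12-cube) = (12 choose 1) · 2^11 = 24576.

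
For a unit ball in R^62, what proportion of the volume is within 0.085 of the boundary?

Shell fraction = 1 - (1-0.085)^62 ≈ 0.995944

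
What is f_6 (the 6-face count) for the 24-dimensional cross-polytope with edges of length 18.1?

Number of 6-faces = 2^(6+1) · C(24,6+1) = 128 · 346104 = 44301312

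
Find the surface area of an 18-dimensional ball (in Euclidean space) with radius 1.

The surface area of an n-ball is 2π^(n/2) r^(n-1) / Γ(n/2). For n=18, r=1: π^9/20160 ≈ 1.47863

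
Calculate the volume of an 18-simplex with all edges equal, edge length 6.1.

For a regular n-simplex with edge a, V = (a^n / n!)·√((n+1)/2^n). With a=6.1, n=18: V ≈ 0.000181846.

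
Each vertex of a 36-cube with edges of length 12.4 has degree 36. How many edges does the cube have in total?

An n-cube has n·2^(n-1) edges. With n = 36: 36·34359738368 = 1236950581248.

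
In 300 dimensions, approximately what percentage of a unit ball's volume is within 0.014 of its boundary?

1 - (1-0.014)^300 ≈ 0.985443 ≈ 98.54%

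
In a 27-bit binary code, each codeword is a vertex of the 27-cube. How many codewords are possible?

Number of vertices = 2^27 = 134217728.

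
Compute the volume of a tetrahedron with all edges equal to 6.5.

Volume = (√2/12) · 6.5³ = 32.3649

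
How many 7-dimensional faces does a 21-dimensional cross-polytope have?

An n-cross-polytope has 2^(k+1)·C(n,k+1) k-faces. Here 2^8·C(21,8) = 256·203490 = 52093440.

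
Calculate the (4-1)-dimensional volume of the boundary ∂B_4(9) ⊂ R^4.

The surface area of an n-ball is 2π^(n/2) r^(n-1) / Γ(n/2). For n=4, r=9: 1458·π^2 ≈ 14389.9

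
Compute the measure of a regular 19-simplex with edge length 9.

V_19 = √(20) · 9^19 / (19! · 2^(19/2)) ≈ 0.0685872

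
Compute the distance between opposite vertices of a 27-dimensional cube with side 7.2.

d = √(7.2² + 7.2² + ... + 7.2²) [27 terms] = √(27·7.2²) = 7.2√27 ≈ 37.4123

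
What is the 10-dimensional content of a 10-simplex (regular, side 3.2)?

For a regular n-simplex with edge a, V = (a^n / n!)·√((n+1)/2^n). With a=3.2, n=10: V ≈ 0.00321576.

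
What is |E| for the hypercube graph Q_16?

An n-cube has n·2^(n-1) edges. With n = 16: 16·32768 = 524288.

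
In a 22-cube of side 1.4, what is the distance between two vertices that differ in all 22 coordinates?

Diagonal = √22 · 1.4 ≈ 6.56658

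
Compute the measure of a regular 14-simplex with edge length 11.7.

V_14 = √(15) · 11.7^14 / (14! · 2^(14/2)) ≈ 312.629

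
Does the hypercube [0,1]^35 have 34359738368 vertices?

True. The 35-cube has 2^35 = 34359738368 vertices.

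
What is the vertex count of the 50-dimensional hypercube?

The 50-cube has 2^50 = 1125899906842624 vertices.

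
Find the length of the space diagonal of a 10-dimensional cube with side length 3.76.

d = √(3.76² + 3.76² + ... + 3.76²) [10 terms] = √(10·3.76²) = 3.76√10 ≈ 11.8902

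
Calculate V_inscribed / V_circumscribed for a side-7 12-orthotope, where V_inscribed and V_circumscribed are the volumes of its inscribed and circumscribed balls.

V_in/V_out = n^(-n/2) = 12^(-12/2) ≈ 3.34898e-07.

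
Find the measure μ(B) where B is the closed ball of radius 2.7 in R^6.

Volume = π^{6/2}·(2.7)^6/Γ(4) ≈ 2002.08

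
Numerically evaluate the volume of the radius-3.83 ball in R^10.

The n-ball volume is π^(n/2)·r^n/Γ(n/2+1). With n=10, r=3.83: V ≈ 1.73203e+06.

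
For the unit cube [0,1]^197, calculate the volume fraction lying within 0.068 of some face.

The inner cube has side 1-2·0.068 = 0.864 and volume (0.864)^197 ≈ 3.113e-13, so the shell holds 1 - 3.113e-13 of the volume.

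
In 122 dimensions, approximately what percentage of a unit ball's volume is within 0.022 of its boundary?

1 - (1-0.022)^122 ≈ 0.933726 ≈ 93.37%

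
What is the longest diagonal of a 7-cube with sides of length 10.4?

||(10.4,10.4,...,10.4)|| = √(7)·10.4 ≈ 27.5158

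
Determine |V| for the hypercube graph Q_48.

The 48-cube has 2^48 = 281474976710656 vertices.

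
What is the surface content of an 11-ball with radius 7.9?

The surface area of an n-ball is 2π^(n/2) r^(n-1) / Γ(n/2). For n=11, r=7.9: 1.96231e+10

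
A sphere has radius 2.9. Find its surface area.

The surface area of an n-ball is 2π^(n/2) r^(n-1) / Γ(n/2). For n=3, r=2.9: 4πr² = 4π·(2.9)² ≈ 105.683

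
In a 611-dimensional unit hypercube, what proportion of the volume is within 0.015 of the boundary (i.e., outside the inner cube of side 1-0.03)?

1 - (1 - 2·0.015)^611 = 1 - 0.97^611 ≈ 0.9999999917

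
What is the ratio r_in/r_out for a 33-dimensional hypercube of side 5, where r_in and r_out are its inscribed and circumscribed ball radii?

r_in = 5/2 (half the side); r_out = 5√33/2 (half the diagonal). Ratio = 1/√33 ≈ 0.174078.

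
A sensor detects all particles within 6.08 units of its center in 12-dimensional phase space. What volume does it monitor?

V_12(6.08) = π^(12/2) · (6.08)^12 / Γ(12/2 + 1) ≈ 3.40729e+09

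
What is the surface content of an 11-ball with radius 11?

|∂B_11(11)| = 1659995174464·π^5/945 ≈ 5.37557e+11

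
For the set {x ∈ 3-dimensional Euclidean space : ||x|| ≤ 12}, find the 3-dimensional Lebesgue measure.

V_3(12) = π^(3/2) · (12)^3 / Γ(3/2 + 1) = 2304·π ≈ 7238.23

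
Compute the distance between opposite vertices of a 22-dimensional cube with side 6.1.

||(6.1,6.1,...,6.1)|| = √(22)·6.1 ≈ 28.6115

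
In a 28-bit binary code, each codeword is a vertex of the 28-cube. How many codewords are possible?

An n-cube has 2^n vertices; for n = 28 that is 2^28 = 268435456.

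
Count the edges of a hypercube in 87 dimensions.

Each of the 2^87 = 154742504910672534362390528 vertices has degree 87; total edges = 87·2^87/2 = 6731298963614255244763987968.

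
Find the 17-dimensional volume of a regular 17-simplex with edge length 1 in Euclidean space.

Volume = 1^17 · √(18/2^17) / 17! ≈ 3.29468e-17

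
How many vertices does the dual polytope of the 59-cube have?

An n-cross-polytope has 2n vertices; here n = 59, giving 118.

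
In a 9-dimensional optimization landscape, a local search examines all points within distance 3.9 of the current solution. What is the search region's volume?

V_9(3.9) = π^(9/2) · (3.9)^9 / Γ(9/2 + 1) ≈ 688492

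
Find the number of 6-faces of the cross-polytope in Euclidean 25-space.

Number of 6-faces = 2^(6+1) · C(25,6+1) = 128 · 480700 = 61529600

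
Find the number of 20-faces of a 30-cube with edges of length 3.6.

f_20(30-cube) = (30 choose 20) · 2^10 = 30766095360.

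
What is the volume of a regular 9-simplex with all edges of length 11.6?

Volume = 11.6^9 · √(10/2^9) / 9! ≈ 1464.62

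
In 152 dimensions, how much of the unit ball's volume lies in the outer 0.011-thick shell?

1 - (1-0.011)^152 ≈ 0.813861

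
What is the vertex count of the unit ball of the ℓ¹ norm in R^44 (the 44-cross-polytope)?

Number of vertices = 2n = 88.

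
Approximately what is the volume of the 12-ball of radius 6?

V_12(6) = π^(12/2) · (6)^12 / Γ(12/2 + 1) = 15116544·π^6/5 ≈ 2.90658e+09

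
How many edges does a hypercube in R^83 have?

Each of the 2^83 = 9671406556917033397649408 vertices has degree 83; total edges = 83·2^83/2 = 401363372112056886002450432.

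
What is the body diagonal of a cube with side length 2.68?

The space diagonal of an n-cube of side s is s√n. Here 2.68·√3 ≈ 4.6419.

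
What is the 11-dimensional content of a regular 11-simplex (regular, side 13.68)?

Volume = 13.68^11 · √(12/2^11) / 11! ≈ 6021.67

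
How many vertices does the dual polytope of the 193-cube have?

The vertices are ±e_1, ..., ±e_193, so there are 2·193 = 386.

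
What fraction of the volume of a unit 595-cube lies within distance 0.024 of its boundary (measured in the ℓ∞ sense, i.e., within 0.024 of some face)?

Shell fraction = 1 - (1-0.048)^595 ≈ 1 - 1.945e-13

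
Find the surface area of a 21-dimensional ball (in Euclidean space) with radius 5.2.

The surface area of an n-ball is 2π^(n/2) r^(n-1) / Γ(n/2). For n=21, r=5.2: 6.12116e+13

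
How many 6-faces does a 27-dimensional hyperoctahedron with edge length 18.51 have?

An n-cross-polytope has 2^(k+1)·C(n,k+1) k-faces. Here 2^7·C(27,7) = 128·888030 = 113667840.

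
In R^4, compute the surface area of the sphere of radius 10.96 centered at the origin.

|∂B_4(10.96)| ≈ 25987.3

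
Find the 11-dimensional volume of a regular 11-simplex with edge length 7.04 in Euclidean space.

For a regular n-simplex with edge a, V = (a^n / n!)·√((n+1)/2^n). With a=7.04, n=11: V ≈ 4.0371.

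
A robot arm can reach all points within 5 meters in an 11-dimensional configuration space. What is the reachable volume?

The n-ball volume is π^(n/2)·r^n/Γ(n/2+1). With n=11, r=5: V = 625000000·π^5/2079 ≈ 9.19973e+07.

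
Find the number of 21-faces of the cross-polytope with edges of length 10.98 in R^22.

f_21(22-orthoplex) = 2^22 · (22 choose 22) = 4194304.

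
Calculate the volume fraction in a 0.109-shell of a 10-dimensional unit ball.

V(inner)/V(outer) = ((1-0.109)/1)^10 ≈ 0.3153, so the shell fraction is 0.684661.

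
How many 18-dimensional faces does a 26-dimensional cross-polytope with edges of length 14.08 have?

Number of 18-faces = 2^(18+1) · C(26,18+1) = 524288 · 657800 = 344876646400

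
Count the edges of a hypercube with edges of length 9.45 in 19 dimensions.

Number of 1-faces = C(19,1)·2^(19-1) = 19·262144 = 4980736.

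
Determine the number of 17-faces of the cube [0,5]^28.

Number of 17-faces = C(28,17) · 2^(28-17) = 21474180 · 2048 = 43979120640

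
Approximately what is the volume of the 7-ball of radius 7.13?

Volume = π^{7/2}·(7.13)^7/Γ(9/2) ≈ 4.42596e+06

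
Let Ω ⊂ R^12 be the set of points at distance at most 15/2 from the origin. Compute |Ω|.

V = 2883251953125·π^6/65536 ≈ 4.22963e+10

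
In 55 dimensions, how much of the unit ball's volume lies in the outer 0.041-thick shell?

V(inner)/V(outer) = ((1-0.041)/1)^55 ≈ 0.1, so the shell fraction is 0.899995.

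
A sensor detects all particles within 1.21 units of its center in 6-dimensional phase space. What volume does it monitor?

Volume = π^{6/2}·(1.21)^6/Γ(4) ≈ 16.2185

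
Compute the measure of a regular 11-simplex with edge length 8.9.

V_11 = √(12) · 8.9^11 / (11! · 2^(11/2)) ≈ 53.2182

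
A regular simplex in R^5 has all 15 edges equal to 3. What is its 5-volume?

For a regular n-simplex with edge a, V = (a^n / n!)·√((n+1)/2^n). With a=3, n=5: V ≈ 0.876851.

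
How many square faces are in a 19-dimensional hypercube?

Number of 2-faces = C(19,2) · 2^(19-2) = 171 · 131072 = 22413312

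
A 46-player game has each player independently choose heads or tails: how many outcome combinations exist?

Number of vertices = 2^46 = 70368744177664.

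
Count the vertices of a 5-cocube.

The vertices are ±e_1, ..., ±e_5, so there are 2·5 = 10.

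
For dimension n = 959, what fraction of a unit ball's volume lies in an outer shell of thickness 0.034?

1 - (1-0.034)^959 ≈ 1 - 3.918e-15 ≈ (100 - 3.89e-13)%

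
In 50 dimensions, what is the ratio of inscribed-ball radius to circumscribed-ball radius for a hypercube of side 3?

r_in = 3/2 (half the side); r_out = 3√50/2 (half the diagonal). Ratio = 1/√50 ≈ 0.141421.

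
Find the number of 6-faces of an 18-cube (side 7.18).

Choose 6 of 18 axes to span the face (C(18,6) = 18564 ways), then fix each of the remaining 12 coordinates at one of its two extreme values (2^12 = 4096 ways): 18564·4096 = 76038144.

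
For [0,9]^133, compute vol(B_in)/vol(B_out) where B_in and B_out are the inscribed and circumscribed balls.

V_in / V_out = (r_in/r_out)^133 = (1/√133)^133 = 133^(-133/2) ≈ 5.80585e-142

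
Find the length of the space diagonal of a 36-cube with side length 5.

||(5,5,...,5)|| = √(36)·5 = 30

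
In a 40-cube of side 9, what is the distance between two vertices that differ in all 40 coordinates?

Diagonal = √40 · 9 ≈ 56.921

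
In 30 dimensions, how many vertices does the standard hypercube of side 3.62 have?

Each vertex is a binary string of length 30, so there are 2^30 = 1073741824.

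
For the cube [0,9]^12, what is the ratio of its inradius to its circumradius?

For an n-cube of any side s, the inradius is s/2 and the circumradius is s√n/2, so the ratio is 1/√12 ≈ 0.288675.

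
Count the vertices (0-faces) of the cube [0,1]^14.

Each vertex is a binary string of length 14, so there are 2^14 = 16384.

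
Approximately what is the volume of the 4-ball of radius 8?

V = 2048·π^2 ≈ 20212.9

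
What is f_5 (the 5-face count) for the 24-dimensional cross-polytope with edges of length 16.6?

An n-cross-polytope has 2^(k+1)·C(n,k+1) k-faces. Here 2^6·C(24,6) = 64·134596 = 8614144.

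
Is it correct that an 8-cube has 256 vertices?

True. The 8-cube has 2^8 = 256 vertices.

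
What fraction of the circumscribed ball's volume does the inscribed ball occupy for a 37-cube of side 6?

V_in / V_out = (r_in/r_out)^37 = (1/√37)^37 = 37^(-37/2) ≈ 9.73348e-30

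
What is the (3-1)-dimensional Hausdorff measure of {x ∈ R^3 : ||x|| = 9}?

|∂B_3(9)| = 4πr² = 4π·(9)² ≈ 1017.88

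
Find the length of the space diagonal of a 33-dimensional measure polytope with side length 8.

Diagonal = √33 · 8 ≈ 45.9565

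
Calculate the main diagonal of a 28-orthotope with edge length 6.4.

Diagonal = √28 · 6.4 ≈ 33.8656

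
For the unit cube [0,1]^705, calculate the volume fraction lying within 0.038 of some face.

The inner cube has side 1-2·0.038 = 0.924 and volume (0.924)^705 ≈ 6.291e-25, so the shell holds 1 - 6.291e-25 of the volume.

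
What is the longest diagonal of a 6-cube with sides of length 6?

||(6,6,...,6)|| = √(6)·6 ≈ 14.6969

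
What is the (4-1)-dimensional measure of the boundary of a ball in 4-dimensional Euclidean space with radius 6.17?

S_4(6.17) = 2·π^(4/2)·(6.17)^3 / Γ(4/2) ≈ 4636.45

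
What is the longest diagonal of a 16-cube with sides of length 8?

The space diagonal of an n-cube of side s is s√n. Here 8·√16 = 32.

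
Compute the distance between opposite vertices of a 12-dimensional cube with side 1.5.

||(1.5,1.5,...,1.5)|| = √(12)·1.5 ≈ 5.19615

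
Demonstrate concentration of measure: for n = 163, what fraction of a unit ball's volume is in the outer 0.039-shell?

1 - (1-0.039)^163 ≈ 0.998473 ≈ 99.85%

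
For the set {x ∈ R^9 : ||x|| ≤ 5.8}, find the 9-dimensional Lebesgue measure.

Volume = π^{9/2}·(5.8)^9/Γ(11/2) ≈ 2.45002e+07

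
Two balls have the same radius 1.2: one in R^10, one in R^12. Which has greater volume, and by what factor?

V_10(1.2) ≈ 15.7899, V_12(1.2) ≈ 11.9053. The 10-ball is larger by a factor of 1.326.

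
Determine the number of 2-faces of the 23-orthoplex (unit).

Number of 2-faces = 2^(2+1) · C(23,2+1) = 8 · 1771 = 14168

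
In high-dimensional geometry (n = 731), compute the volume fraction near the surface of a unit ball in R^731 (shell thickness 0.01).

1 - (1-0.01)^731 ≈ 0.999355 ≈ 99.94%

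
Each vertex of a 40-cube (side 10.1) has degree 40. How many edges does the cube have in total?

The 40-cube has n·2^(n-1) = 40·2^39 = 40·549755813888 = 21990232555520 edges.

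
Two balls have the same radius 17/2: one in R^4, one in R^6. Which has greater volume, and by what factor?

V_4(17/2) ≈ 25760, V_6(17/2) ≈ 1.949e+06. The 6-ball is larger by a factor of 75.66.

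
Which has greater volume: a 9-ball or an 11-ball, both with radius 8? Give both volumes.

V_9(8) ≈ 4.42718e+08. V_11(8) ≈ 1.61843e+10. The 11-ball is larger.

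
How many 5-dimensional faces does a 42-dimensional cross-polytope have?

Number of 5-faces = 2^(5+1) · C(42,5+1) = 64 · 5245786 = 335730304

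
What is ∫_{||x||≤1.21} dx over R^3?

V_3(1.21) = π^(3/2) · (1.21)^3 / Γ(3/2 + 1) ≈ 7.4207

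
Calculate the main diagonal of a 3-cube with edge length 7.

The space diagonal of an n-cube of side s is s√n. Here 7·√3 ≈ 12.1244.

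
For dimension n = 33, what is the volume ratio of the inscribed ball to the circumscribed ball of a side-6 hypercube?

V_in / V_out = (r_in/r_out)^33 = (1/√33)^33 = 33^(-33/2) ≈ 8.80076e-26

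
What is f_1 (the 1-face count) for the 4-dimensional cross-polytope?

Number of 1-faces = 2^(1+1) · C(4,1+1) = 4 · 6 = 24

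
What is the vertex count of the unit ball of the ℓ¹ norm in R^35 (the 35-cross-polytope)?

The vertices are ±e_1, ..., ±e_35, so there are 2·35 = 70.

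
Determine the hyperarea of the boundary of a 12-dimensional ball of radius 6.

The surface area of an n-ball is 2π^(n/2) r^(n-1) / Γ(n/2). For n=12, r=6: 30233088·π^6/5 ≈ 5.81315e+09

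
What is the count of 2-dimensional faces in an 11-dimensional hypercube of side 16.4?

Number of 2-faces = C(11,2) · 2^(11-2) = 55 · 512 = 28160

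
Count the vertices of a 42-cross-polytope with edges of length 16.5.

Number of vertices = 2n = 84.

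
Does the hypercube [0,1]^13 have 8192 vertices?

True. The 13-cube has 2^13 = 8192 vertices.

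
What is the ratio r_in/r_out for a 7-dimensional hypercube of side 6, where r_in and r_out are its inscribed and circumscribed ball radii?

For an n-cube of any side s, the inradius is s/2 and the circumradius is s√n/2, so the ratio is 1/√7 ≈ 0.377964.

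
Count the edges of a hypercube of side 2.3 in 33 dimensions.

Each of the 2^33 = 8589934592 vertices has degree 33; total edges = 33·2^33/2 = 141733920768.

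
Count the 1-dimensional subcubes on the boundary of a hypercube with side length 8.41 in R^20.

Choose 1 of 20 axes to span the face (C(20,1) = 20 ways), then fix each of the remaining 19 coordinates at one of its two extreme values (2^19 = 524288 ways): 20·524288 = 10485760.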